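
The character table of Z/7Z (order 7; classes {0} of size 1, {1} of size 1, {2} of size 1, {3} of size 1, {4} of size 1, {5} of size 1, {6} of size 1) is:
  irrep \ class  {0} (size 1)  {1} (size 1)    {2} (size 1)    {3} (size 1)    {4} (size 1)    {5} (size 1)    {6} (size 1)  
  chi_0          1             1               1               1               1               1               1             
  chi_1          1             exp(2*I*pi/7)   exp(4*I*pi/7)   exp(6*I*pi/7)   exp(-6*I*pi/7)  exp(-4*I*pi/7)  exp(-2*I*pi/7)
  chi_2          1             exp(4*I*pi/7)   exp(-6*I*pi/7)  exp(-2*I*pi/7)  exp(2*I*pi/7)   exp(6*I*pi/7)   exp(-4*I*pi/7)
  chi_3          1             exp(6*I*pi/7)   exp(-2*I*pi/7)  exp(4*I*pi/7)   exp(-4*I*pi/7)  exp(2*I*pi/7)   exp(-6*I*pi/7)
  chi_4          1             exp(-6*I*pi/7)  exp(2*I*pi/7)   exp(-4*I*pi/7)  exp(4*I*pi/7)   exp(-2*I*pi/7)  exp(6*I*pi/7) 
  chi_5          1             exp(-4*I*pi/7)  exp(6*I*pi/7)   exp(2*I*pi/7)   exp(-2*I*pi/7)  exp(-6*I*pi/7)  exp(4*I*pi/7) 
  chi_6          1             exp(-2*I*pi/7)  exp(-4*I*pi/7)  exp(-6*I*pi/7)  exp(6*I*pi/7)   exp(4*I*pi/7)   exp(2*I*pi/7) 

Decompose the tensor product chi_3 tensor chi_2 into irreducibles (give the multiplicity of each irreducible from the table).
chi_3 tensor chi_2 = chi_5 (all other irreducibles have multiplicity 0).

The character of a tensor product is the pointwise product (chi_3 * chi_2)(C) = chi_3(C) * chi_2(C):
  {0}: (1)*(1), {1}: (exp(6*I*pi/7))*(exp(4*I*pi/7)), {2}: (exp(-2*I*pi/7))*(exp(-6*I*pi/7)), {3}: (exp(4*I*pi/7))*(exp(-2*I*pi/7)), {4}: (exp(-4*I*pi/7))*(exp(2*I*pi/7)), {5}: (exp(2*I*pi/7))*(exp(6*I*pi/7)), {6}: (exp(-6*I*pi/7))*(exp(-4*I*pi/7))
so (chi_3 * chi_2) takes values
  {0} -> 1, {1} -> exp(-4*I*pi/7), {2} -> exp(6*I*pi/7), {3} -> exp(2*I*pi/7), {4} -> exp(-2*I*pi/7), {5} -> exp(-6*I*pi/7), {6} -> exp(4*I*pi/7).
Now take the inner product of this character with each irreducible chi from the table, <chi_3*chi_2, chi> = (1/7) sum_C |C| (chi_3*chi_2)(C) conj(chi(C)):
  <chi_3*chi_2, chi_0> = (1/7)[1*(1)*conj(1) + 1*(exp(-4*I*pi/7))*conj(1) + 1*(exp(6*I*pi/7))*conj(1) + 1*(exp(2*I*pi/7))*conj(1) + 1*(exp(-2*I*pi/7))*conj(1) + 1*(exp(-6*I*pi/7))*conj(1) + 1*(exp(4*I*pi/7))*conj(1)]
      = (1/7)[(1) + (exp(-4*I*pi/7)) + (exp(6*I*pi/7)) + (exp(2*I*pi/7)) + (exp(-2*I*pi/7)) + (exp(-6*I*pi/7)) + (exp(4*I*pi/7))] = 0/7 = 0
  <chi_3*chi_2, chi_1> = (1/7)[1*(1)*conj(1) + 1*(exp(-4*I*pi/7))*conj(exp(2*I*pi/7)) + 1*(exp(6*I*pi/7))*conj(exp(4*I*pi/7)) + 1*(exp(2*I*pi/7))*conj(exp(6*I*pi/7)) + 1*(exp(-2*I*pi/7))*conj(exp(-6*I*pi/7)) + 1*(exp(-6*I*pi/7))*conj(exp(-4*I*pi/7)) + 1*(exp(4*I*pi/7))*conj(exp(-2*I*pi/7))]
      = (1/7)[(1) + (exp(-6*I*pi/7)) + (exp(2*I*pi/7)) + (exp(-4*I*pi/7)) + (exp(4*I*pi/7)) + (exp(-2*I*pi/7)) + (exp(6*I*pi/7))] = 0/7 = 0
  <chi_3*chi_2, chi_2> = (1/7)[1*(1)*conj(1) + 1*(exp(-4*I*pi/7))*conj(exp(4*I*pi/7)) + 1*(exp(6*I*pi/7))*conj(exp(-6*I*pi/7)) + 1*(exp(2*I*pi/7))*conj(exp(-2*I*pi/7)) + 1*(exp(-2*I*pi/7))*conj(exp(2*I*pi/7)) + 1*(exp(-6*I*pi/7))*conj(exp(6*I*pi/7)) + 1*(exp(4*I*pi/7))*conj(exp(-4*I*pi/7))]
      = (1/7)[(1) + (exp(6*I*pi/7)) + (exp(-2*I*pi/7)) + (exp(4*I*pi/7)) + (exp(-4*I*pi/7)) + (exp(2*I*pi/7)) + (exp(-6*I*pi/7))] = 0/7 = 0
  <chi_3*chi_2, chi_3> = (1/7)[1*(1)*conj(1) + 1*(exp(-4*I*pi/7))*conj(exp(6*I*pi/7)) + 1*(exp(6*I*pi/7))*conj(exp(-2*I*pi/7)) + 1*(exp(2*I*pi/7))*conj(exp(4*I*pi/7)) + 1*(exp(-2*I*pi/7))*conj(exp(-4*I*pi/7)) + 1*(exp(-6*I*pi/7))*conj(exp(2*I*pi/7)) + 1*(exp(4*I*pi/7))*conj(exp(-6*I*pi/7))]
      = (1/7)[(1) + (exp(4*I*pi/7)) + (exp(-6*I*pi/7)) + (exp(-2*I*pi/7)) + (exp(2*I*pi/7)) + (exp(6*I*pi/7)) + (exp(-4*I*pi/7))] = 0/7 = 0
  <chi_3*chi_2, chi_4> = (1/7)[1*(1)*conj(1) + 1*(exp(-4*I*pi/7))*conj(exp(-6*I*pi/7)) + 1*(exp(6*I*pi/7))*conj(exp(2*I*pi/7)) + 1*(exp(2*I*pi/7))*conj(exp(-4*I*pi/7)) + 1*(exp(-2*I*pi/7))*conj(exp(4*I*pi/7)) + 1*(exp(-6*I*pi/7))*conj(exp(-2*I*pi/7)) + 1*(exp(4*I*pi/7))*conj(exp(6*I*pi/7))]
      = (1/7)[(1) + (exp(2*I*pi/7)) + (exp(4*I*pi/7)) + (exp(6*I*pi/7)) + (exp(-6*I*pi/7)) + (exp(-4*I*pi/7)) + (exp(-2*I*pi/7))] = 0/7 = 0
  <chi_3*chi_2, chi_5> = (1/7)[1*(1)*conj(1) + 1*(exp(-4*I*pi/7))*conj(exp(-4*I*pi/7)) + 1*(exp(6*I*pi/7))*conj(exp(6*I*pi/7)) + 1*(exp(2*I*pi/7))*conj(exp(2*I*pi/7)) + 1*(exp(-2*I*pi/7))*conj(exp(-2*I*pi/7)) + 1*(exp(-6*I*pi/7))*conj(exp(-6*I*pi/7)) + 1*(exp(4*I*pi/7))*conj(exp(4*I*pi/7))]
      = (1/7)[(1) + (1) + (1) + (1) + (1) + (1) + (1)] = 7/7 = 1
  <chi_3*chi_2, chi_6> = (1/7)[1*(1)*conj(1) + 1*(exp(-4*I*pi/7))*conj(exp(-2*I*pi/7)) + 1*(exp(6*I*pi/7))*conj(exp(-4*I*pi/7)) + 1*(exp(2*I*pi/7))*conj(exp(-6*I*pi/7)) + 1*(exp(-2*I*pi/7))*conj(exp(6*I*pi/7)) + 1*(exp(-6*I*pi/7))*conj(exp(4*I*pi/7)) + 1*(exp(4*I*pi/7))*conj(exp(2*I*pi/7))]
      = (1/7)[(1) + (exp(-2*I*pi/7)) + (exp(-4*I*pi/7)) + (exp(-6*I*pi/7)) + (exp(6*I*pi/7)) + (exp(4*I*pi/7)) + (exp(2*I*pi/7))] = 0/7 = 0
(Exp terms are combined using exp(i*s)*conj(exp(i*t)) = exp(i*(s-t)), and sums of them are collapsed using the identity that for every m > 1 the m distinct m-th roots of unity sum to 0, e.g. 1 + exp(2*I*pi/3) + exp(-2*I*pi/3) = 0.)
Hence the multiplicities are chi_5: 1. Dimension check: dim(chi_3)*dim(chi_2) = 1*1 = 1 and sum (mult * dim) = 1*1 = 1.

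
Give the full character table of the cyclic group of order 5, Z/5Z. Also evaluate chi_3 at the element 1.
Character table of Z/5Z (irreps indexed chi_0,...,chi_4 with chi_k(m) = zeta_5^(k*m), zeta_5 = exp(2*pi*i/5)):
  irrep \ class  {0} (size 1)  {1} (size 1)    {2} (size 1)    {3} (size 1)    {4} (size 1)  
  chi_0          1             1               1               1               1             
  chi_1          1             exp(2*I*pi/5)   exp(4*I*pi/5)   exp(-4*I*pi/5)  exp(-2*I*pi/5)
  chi_2          1             exp(4*I*pi/5)   exp(-2*I*pi/5)  exp(2*I*pi/5)   exp(-4*I*pi/5)
  chi_3          1             exp(-4*I*pi/5)  exp(2*I*pi/5)   exp(-2*I*pi/5)  exp(4*I*pi/5) 
  chi_4          1             exp(-2*I*pi/5)  exp(-4*I*pi/5)  exp(4*I*pi/5)   exp(2*I*pi/5) 

Spot check: chi_3(1) = zeta_5^(3*1) = zeta_5^3 = exp(-4*I*pi/5).

Z/5Z is abelian, so all 5 irreducible complex representations are 1-dimensional. They are given by chi_k(m) = zeta_5^(k*m) for k = 0,...,4. Row orthogonality: sum_m chi_k(m) conj(chi_l(m)) = 5 * [k = l].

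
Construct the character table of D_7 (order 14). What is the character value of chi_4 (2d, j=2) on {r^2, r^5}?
Conjugacy classes: {e} of size 1, {r^1, r^6} of size 2, {r^2, r^5} of size 2, {r^3, r^4} of size 2, {s, sr, ..., sr^6} of size 7.
Character table:
  irrep \ class              {e} (size 1)  {r^1, r^6} (size 2)  {r^2, r^5} (size 2)  {r^3, r^4} (size 2)  {s, sr, ..., sr^6} (size 7)
  chi_1 (triv)               1             1                    1                    1                    1                          
  chi_2 (sign: r->1, s->-1)  1             1                    1                    1                    -1                         
  chi_3 (2d, j=1)            2             2*cos(2*pi/7)        -2*cos(3*pi/7)       -2*cos(pi/7)         0                          
  chi_4 (2d, j=2)            2             -2*cos(3*pi/7)       -2*cos(pi/7)         2*cos(2*pi/7)        0                          
  chi_5 (2d, j=3)            2             -2*cos(pi/7)         2*cos(2*pi/7)        -2*cos(3*pi/7)       0                          

Spot check: chi_4 (2d, j=2) on {r^2, r^5} = -2*cos(pi/7).

D_7 has order 2*7 = 14 with 5 conjugacy classes, hence 5 irreducibles. Sum of squared dims 1 + 1 + 4 + 4 + 4 = 14 = |G|. Linear characters come from the abelianisation; the 2-dimensional irreps have character r^k -> 2*cos(2*pi*j*k/7), reflections -> 0.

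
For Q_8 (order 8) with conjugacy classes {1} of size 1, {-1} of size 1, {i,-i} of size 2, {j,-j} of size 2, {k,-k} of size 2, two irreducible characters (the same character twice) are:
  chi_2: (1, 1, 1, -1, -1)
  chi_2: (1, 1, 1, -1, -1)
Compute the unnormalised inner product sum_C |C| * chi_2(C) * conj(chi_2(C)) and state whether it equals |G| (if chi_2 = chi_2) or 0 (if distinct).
Sum = 8 = |G| = 8; so <chi_2, chi_2> = 1 (norm-1 confirms irreducibility).

Proof sketch: Compute term by term over conjugacy classes (|C| * chi_2(C) * conj(chi_2(C))):
  1*(1)*conj(1) + 1*(1)*conj(1) + 2*(1)*conj(1) + 2*(-1)*conj(-1) + 2*(-1)*conj(-1)
  = (1) + (1) + (2) + (2) + (2)
  = 8.
Dividing by |G| = 8 gives 8/8 = 1, matching the row-orthogonality relation <chi_2, chi_2> = [chi_2 = chi_2].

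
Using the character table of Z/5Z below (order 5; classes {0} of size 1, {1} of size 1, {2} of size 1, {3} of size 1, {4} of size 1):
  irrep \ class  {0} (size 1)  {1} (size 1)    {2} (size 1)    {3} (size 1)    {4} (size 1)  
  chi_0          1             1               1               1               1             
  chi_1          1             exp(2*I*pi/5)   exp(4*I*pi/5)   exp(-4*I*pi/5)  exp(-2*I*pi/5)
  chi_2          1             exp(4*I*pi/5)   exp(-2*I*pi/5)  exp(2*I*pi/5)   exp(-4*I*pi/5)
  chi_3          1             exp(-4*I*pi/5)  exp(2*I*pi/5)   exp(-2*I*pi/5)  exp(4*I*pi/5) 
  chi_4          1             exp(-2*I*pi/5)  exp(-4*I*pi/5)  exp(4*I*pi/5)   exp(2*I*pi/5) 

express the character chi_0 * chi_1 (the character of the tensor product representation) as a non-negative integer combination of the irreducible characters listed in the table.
chi_0 tensor chi_1 = chi_1 (all other irreducibles have multiplicity 0).

Proof sketch: The character of a tensor product is the pointwise product (chi_0 * chi_1)(C) = chi_0(C) * chi_1(C):
  {0}: (1)*(1), {1}: (1)*(exp(2*I*pi/5)), {2}: (1)*(exp(4*I*pi/5)), {3}: (1)*(exp(-4*I*pi/5)), {4}: (1)*(exp(-2*I*pi/5))
so (chi_0 * chi_1) takes values
  {0} -> 1, {1} -> exp(2*I*pi/5), {2} -> exp(4*I*pi/5), {3} -> exp(-4*I*pi/5), {4} -> exp(-2*I*pi/5).
Now take the inner product of this character with each irreducible chi from the table, <chi_0*chi_1, chi> = (1/5) sum_C |C| (chi_0*chi_1)(C) conj(chi(C)):
  <chi_0*chi_1, chi_0> = (1/5)[1*(1)*conj(1) + 1*(exp(2*I*pi/5))*conj(1) + 1*(exp(4*I*pi/5))*conj(1) + 1*(exp(-4*I*pi/5))*conj(1) + 1*(exp(-2*I*pi/5))*conj(1)]
      = (1/5)[(1) + (exp(2*I*pi/5)) + (exp(4*I*pi/5)) + (exp(-4*I*pi/5)) + (exp(-2*I*pi/5))] = 0/5 = 0
  <chi_0*chi_1, chi_1> = (1/5)[1*(1)*conj(1) + 1*(exp(2*I*pi/5))*conj(exp(2*I*pi/5)) + 1*(exp(4*I*pi/5))*conj(exp(4*I*pi/5)) + 1*(exp(-4*I*pi/5))*conj(exp(-4*I*pi/5)) + 1*(exp(-2*I*pi/5))*conj(exp(-2*I*pi/5))]
      = (1/5)[(1) + (1) + (1) + (1) + (1)] = 5/5 = 1
  <chi_0*chi_1, chi_2> = (1/5)[1*(1)*conj(1) + 1*(exp(2*I*pi/5))*conj(exp(4*I*pi/5)) + 1*(exp(4*I*pi/5))*conj(exp(-2*I*pi/5)) + 1*(exp(-4*I*pi/5))*conj(exp(2*I*pi/5)) + 1*(exp(-2*I*pi/5))*conj(exp(-4*I*pi/5))]
      = (1/5)[(1) + (exp(-2*I*pi/5)) + (exp(-4*I*pi/5)) + (exp(4*I*pi/5)) + (exp(2*I*pi/5))] = 0/5 = 0
  <chi_0*chi_1, chi_3> = (1/5)[1*(1)*conj(1) + 1*(exp(2*I*pi/5))*conj(exp(-4*I*pi/5)) + 1*(exp(4*I*pi/5))*conj(exp(2*I*pi/5)) + 1*(exp(-4*I*pi/5))*conj(exp(-2*I*pi/5)) + 1*(exp(-2*I*pi/5))*conj(exp(4*I*pi/5))]
      = (1/5)[(1) + (exp(-4*I*pi/5)) + (exp(2*I*pi/5)) + (exp(-2*I*pi/5)) + (exp(4*I*pi/5))] = 0/5 = 0
  <chi_0*chi_1, chi_4> = (1/5)[1*(1)*conj(1) + 1*(exp(2*I*pi/5))*conj(exp(-2*I*pi/5)) + 1*(exp(4*I*pi/5))*conj(exp(-4*I*pi/5)) + 1*(exp(-4*I*pi/5))*conj(exp(4*I*pi/5)) + 1*(exp(-2*I*pi/5))*conj(exp(2*I*pi/5))]
      = (1/5)[(1) + (exp(4*I*pi/5)) + (exp(-2*I*pi/5)) + (exp(2*I*pi/5)) + (exp(-4*I*pi/5))] = 0/5 = 0
(Exp terms are combined using exp(i*s)*conj(exp(i*t)) = exp(i*(s-t)), and sums of them are collapsed using the identity that for every m > 1 the m distinct m-th roots of unity sum to 0, e.g. 1 + exp(2*I*pi/3) + exp(-2*I*pi/3) = 0.)
Hence the multiplicities are chi_1: 1. Dimension check: dim(chi_0)*dim(chi_1) = 1*1 = 1 and sum (mult * dim) = 1*1 = 1.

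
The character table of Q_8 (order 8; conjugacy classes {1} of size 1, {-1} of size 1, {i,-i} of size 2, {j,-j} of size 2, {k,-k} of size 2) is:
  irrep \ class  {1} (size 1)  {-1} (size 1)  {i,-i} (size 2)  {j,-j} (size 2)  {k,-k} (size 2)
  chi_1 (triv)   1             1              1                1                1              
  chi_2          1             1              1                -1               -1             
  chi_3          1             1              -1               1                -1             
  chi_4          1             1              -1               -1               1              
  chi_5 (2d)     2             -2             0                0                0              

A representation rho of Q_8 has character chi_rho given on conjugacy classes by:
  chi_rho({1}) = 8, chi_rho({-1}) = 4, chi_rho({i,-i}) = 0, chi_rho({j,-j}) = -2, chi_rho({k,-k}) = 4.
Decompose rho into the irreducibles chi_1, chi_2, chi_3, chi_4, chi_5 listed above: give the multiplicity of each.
Multiplicities: chi_1: 2, chi_2: 1, chi_3: 0, chi_4: 3, chi_5: 1.

Use <chi_rho, chi> = (1/|G|) sum_C |C| * chi_rho(C) * conj(chi(C)) with |G| = 8 for each irreducible chi in the table:
  <chi_rho, chi_1> = (1/8)[1*(8)*conj(1) + 1*(4)*conj(1) + 2*(0)*conj(1) + 2*(-2)*conj(1) + 2*(4)*conj(1)]
      = (1/8)[(8) + (4) + (0) + (-4) + (8)] = 16/8 = 2
  <chi_rho, chi_2> = (1/8)[1*(8)*conj(1) + 1*(4)*conj(1) + 2*(0)*conj(1) + 2*(-2)*conj(-1) + 2*(4)*conj(-1)]
      = (1/8)[(8) + (4) + (0) + (4) + (-8)] = 8/8 = 1
  <chi_rho, chi_3> = (1/8)[1*(8)*conj(1) + 1*(4)*conj(1) + 2*(0)*conj(-1) + 2*(-2)*conj(1) + 2*(4)*conj(-1)]
      = (1/8)[(8) + (4) + (0) + (-4) + (-8)] = 0/8 = 0
  <chi_rho, chi_4> = (1/8)[1*(8)*conj(1) + 1*(4)*conj(1) + 2*(0)*conj(-1) + 2*(-2)*conj(-1) + 2*(4)*conj(1)]
      = (1/8)[(8) + (4) + (0) + (4) + (8)] = 24/8 = 3
  <chi_rho, chi_5> = (1/8)[1*(8)*conj(2) + 1*(4)*conj(-2) + 2*(0)*conj(0) + 2*(-2)*conj(0) + 2*(4)*conj(0)]
      = (1/8)[(16) + (-8) + (0) + (0) + (0)] = 8/8 = 1
Dimension check: dim(rho) = sum (mult * dim) = 2*1 + 1*1 + 0*1 + 3*1 + 1*2 = 8 = chi_rho(e) = 8.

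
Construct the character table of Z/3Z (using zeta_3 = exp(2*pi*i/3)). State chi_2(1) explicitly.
Character table of Z/3Z (irreps indexed chi_0,...,chi_2 with chi_k(m) = zeta_3^(k*m), zeta_3 = exp(2*pi*i/3)):
  irrep \ class  {0} (size 1)  {1} (size 1)    {2} (size 1)  
  chi_0          1             1               1             
  chi_1          1             exp(2*I*pi/3)   exp(-2*I*pi/3)
  chi_2          1             exp(-2*I*pi/3)  exp(2*I*pi/3) 

Spot check: chi_2(1) = zeta_3^(2*1) = zeta_3^2 = exp(-2*I*pi/3).

Derivation: Z/3Z is abelian, so all 3 irreducible complex representations are 1-dimensional. They are given by chi_k(m) = zeta_3^(k*m) for k = 0,...,2. Row orthogonality: sum_m chi_k(m) conj(chi_l(m)) = 3 * [k = l].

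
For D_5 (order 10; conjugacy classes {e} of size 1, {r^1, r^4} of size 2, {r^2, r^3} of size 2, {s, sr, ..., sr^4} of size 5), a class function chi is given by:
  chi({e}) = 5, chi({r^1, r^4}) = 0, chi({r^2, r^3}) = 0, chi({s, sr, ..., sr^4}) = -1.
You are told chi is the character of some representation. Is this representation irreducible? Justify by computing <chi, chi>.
Not irreducible (reducible): <chi, chi> = 3 > 1.

Working: <chi, chi> = (1/|G|) sum_C |C| * |chi(C)|^2 = (1/10)[1*|5|^2 + 2*|0|^2 + 2*|0|^2 + 5*|-1|^2]
  = (1/10)[(25) + (0) + (0) + (5)] = 30/10 = 3.
A character is irreducible iff <chi, chi> = 1, so this representation is reducible.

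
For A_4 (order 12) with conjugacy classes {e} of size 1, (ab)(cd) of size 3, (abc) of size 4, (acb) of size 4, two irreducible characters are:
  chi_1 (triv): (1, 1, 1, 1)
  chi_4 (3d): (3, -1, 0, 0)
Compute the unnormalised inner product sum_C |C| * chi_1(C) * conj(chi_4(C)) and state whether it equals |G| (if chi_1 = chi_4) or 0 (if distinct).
Sum = 0; so <chi_1, chi_4> = 0 (distinct irreducibles are orthogonal).

Reasoning: Compute term by term over conjugacy classes (|C| * chi_1(C) * conj(chi_4(C))):
  1*(1)*conj(3) + 3*(1)*conj(-1) + 4*(1)*conj(0) + 4*(1)*conj(0)
  = (3) + (-3) + (0) + (0)
  = 0.
(Exp terms are combined using exp(i*s)*conj(exp(i*t)) = exp(i*(s-t)), and sums of them are collapsed using the identity that for every m > 1 the m distinct m-th roots of unity sum to 0, e.g. 1 + exp(2*I*pi/3) + exp(-2*I*pi/3) = 0.)
Dividing by |G| = 12 gives 0/12 = 0, matching the row-orthogonality relation <chi_1, chi_4> = [chi_1 = chi_4].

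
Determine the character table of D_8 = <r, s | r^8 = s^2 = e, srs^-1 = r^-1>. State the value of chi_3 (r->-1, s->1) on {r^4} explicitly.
Conjugacy classes: {e} of size 1, {r^4} of size 1, {r^1, r^7} of size 2, {r^2, r^6} of size 2, {r^3, r^5} of size 2, {s, sr^2, ...} of size 4, {sr, sr^3, ...} of size 4.
Character table:
  irrep \ class              {e} (size 1)  {r^4} (size 1)  {r^1, r^7} (size 2)  {r^2, r^6} (size 2)  {r^3, r^5} (size 2)  {s, sr^2, ...} (size 4)  {sr, sr^3, ...} (size 4)
  chi_1 (triv)               1             1               1                    1                    1                    1                        1                       
  chi_2 (sign: r->1, s->-1)  1             1               1                    1                    1                    -1                       -1                      
  chi_3 (r->-1, s->1)        1             1               -1                   1                    -1                   1                        -1                      
  chi_4 (r->-1, s->-1)       1             1               -1                   1                    -1                   -1                       1                       
  chi_5 (2d, j=1)            2             -2              sqrt(2)              0                    -sqrt(2)             0                        0                       
  chi_6 (2d, j=2)            2             2               0                    -2                   0                    0                        0                       
  chi_7 (2d, j=3)            2             -2              -sqrt(2)             0                    sqrt(2)              0                        0                       

Spot check: chi_3 (r->-1, s->1) on {r^4} = 1.

Argument: D_8 has order 2*8 = 16 with 7 conjugacy classes, hence 7 irreducibles. Sum of squared dims 1 + 1 + 1 + 1 + 4 + 4 + 4 = 16 = |G|. Linear characters come from the abelianisation; the 2-dimensional irreps have character r^k -> 2*cos(2*pi*j*k/8), reflections -> 0.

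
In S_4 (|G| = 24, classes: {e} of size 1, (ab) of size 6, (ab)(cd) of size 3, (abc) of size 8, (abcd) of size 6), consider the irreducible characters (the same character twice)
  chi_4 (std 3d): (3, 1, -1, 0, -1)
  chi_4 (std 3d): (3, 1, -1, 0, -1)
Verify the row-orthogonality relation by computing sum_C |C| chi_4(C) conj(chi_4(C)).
Sum = 24 = |G| = 24; so <chi_4, chi_4> = 1 (norm-1 confirms irreducibility).

Justification: Compute term by term over conjugacy classes (|C| * chi_4(C) * conj(chi_4(C))):
  1*(3)*conj(3) + 6*(1)*conj(1) + 3*(-1)*conj(-1) + 8*(0)*conj(0) + 6*(-1)*conj(-1)
  = (9) + (6) + (3) + (0) + (6)
  = 24.
Dividing by |G| = 24 gives 24/24 = 1, matching the row-orthogonality relation <chi_4, chi_4> = [chi_4 = chi_4].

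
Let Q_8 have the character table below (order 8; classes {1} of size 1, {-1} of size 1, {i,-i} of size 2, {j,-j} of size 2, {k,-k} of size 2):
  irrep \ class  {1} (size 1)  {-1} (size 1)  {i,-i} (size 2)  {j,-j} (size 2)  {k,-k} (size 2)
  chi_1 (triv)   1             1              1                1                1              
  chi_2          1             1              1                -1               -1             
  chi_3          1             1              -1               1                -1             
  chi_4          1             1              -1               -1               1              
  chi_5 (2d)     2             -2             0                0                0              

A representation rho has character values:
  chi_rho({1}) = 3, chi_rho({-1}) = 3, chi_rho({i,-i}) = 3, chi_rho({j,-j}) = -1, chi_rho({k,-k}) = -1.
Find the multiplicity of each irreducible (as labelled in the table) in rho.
Multiplicities: chi_1: 1, chi_2: 2, chi_3: 0, chi_4: 0, chi_5: 0.

Working: Use <chi_rho, chi> = (1/|G|) sum_C |C| * chi_rho(C) * conj(chi(C)) with |G| = 8 for each irreducible chi in the table:
  <chi_rho, chi_1> = (1/8)[1*(3)*conj(1) + 1*(3)*conj(1) + 2*(3)*conj(1) + 2*(-1)*conj(1) + 2*(-1)*conj(1)]
      = (1/8)[(3) + (3) + (6) + (-2) + (-2)] = 8/8 = 1
  <chi_rho, chi_2> = (1/8)[1*(3)*conj(1) + 1*(3)*conj(1) + 2*(3)*conj(1) + 2*(-1)*conj(-1) + 2*(-1)*conj(-1)]
      = (1/8)[(3) + (3) + (6) + (2) + (2)] = 16/8 = 2
  <chi_rho, chi_3> = (1/8)[1*(3)*conj(1) + 1*(3)*conj(1) + 2*(3)*conj(-1) + 2*(-1)*conj(1) + 2*(-1)*conj(-1)]
      = (1/8)[(3) + (3) + (-6) + (-2) + (2)] = 0/8 = 0
  <chi_rho, chi_4> = (1/8)[1*(3)*conj(1) + 1*(3)*conj(1) + 2*(3)*conj(-1) + 2*(-1)*conj(-1) + 2*(-1)*conj(1)]
      = (1/8)[(3) + (3) + (-6) + (2) + (-2)] = 0/8 = 0
  <chi_rho, chi_5> = (1/8)[1*(3)*conj(2) + 1*(3)*conj(-2) + 2*(3)*conj(0) + 2*(-1)*conj(0) + 2*(-1)*conj(0)]
      = (1/8)[(6) + (-6) + (0) + (0) + (0)] = 0/8 = 0
Dimension check: dim(rho) = sum (mult * dim) = 1*1 + 2*1 + 0*1 + 0*1 + 0*2 = 3 = chi_rho(e) = 3.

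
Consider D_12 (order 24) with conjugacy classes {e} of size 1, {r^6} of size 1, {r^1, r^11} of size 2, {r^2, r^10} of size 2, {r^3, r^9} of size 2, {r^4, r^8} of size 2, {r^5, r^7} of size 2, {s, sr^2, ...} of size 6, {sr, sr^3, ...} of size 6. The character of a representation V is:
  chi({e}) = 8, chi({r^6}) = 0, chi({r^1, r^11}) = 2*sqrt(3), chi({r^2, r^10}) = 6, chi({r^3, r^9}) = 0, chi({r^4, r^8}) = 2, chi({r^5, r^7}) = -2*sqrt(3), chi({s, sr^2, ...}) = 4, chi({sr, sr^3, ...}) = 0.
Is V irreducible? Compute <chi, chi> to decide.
Not irreducible (reducible): <chi, chi> = 12 > 1.

Reasoning: <chi, chi> = (1/|G|) sum_C |C| * |chi(C)|^2 = (1/24)[1*|8|^2 + 1*|0|^2 + 2*|2*sqrt(3)|^2 + 2*|6|^2 + 2*|0|^2 + 2*|2|^2 + 2*|-2*sqrt(3)|^2 + 6*|4|^2 + 6*|0|^2]
  = (1/24)[(64) + (0) + (24) + (72) + (0) + (8) + (24) + (96) + (0)] = 288/24 = 12.
A character is irreducible iff <chi, chi> = 1, so this representation is reducible.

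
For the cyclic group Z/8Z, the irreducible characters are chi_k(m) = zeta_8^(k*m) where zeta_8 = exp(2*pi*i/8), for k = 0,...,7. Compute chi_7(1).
chi_7(1) = zeta_8^7 = exp(-I*pi/4)

Justification: chi_7(1) = zeta_8^(7*1) = zeta_8^7. Since zeta_8^8 = 1, this equals zeta_8^7 = exp(2*pi*i*7/8) = exp(-I*pi/4).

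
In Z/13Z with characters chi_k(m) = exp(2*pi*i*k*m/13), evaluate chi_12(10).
chi_12(10) = zeta_13^120 = exp(6*I*pi/13)

Proof sketch: chi_12(10) = zeta_13^(12*10) = zeta_13^120. Since zeta_13^13 = 1, this equals zeta_13^3 = exp(2*pi*i*3/13) = exp(6*I*pi/13).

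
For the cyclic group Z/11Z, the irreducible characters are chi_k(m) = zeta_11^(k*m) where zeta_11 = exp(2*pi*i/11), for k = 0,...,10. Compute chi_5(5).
chi_5(5) = zeta_11^25 = exp(6*I*pi/11)

Details: chi_5(5) = zeta_11^(5*5) = zeta_11^25. Since zeta_11^11 = 1, this equals zeta_11^3 = exp(2*pi*i*3/11) = exp(6*I*pi/11).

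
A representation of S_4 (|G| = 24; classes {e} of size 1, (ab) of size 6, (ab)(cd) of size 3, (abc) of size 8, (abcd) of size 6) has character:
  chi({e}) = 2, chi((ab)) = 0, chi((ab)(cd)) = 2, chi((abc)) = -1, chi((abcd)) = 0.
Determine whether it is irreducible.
Irreducible: <chi, chi> = 1.

Explanation: <chi, chi> = (1/|G|) sum_C |C| * |chi(C)|^2 = (1/24)[1*|2|^2 + 6*|0|^2 + 3*|2|^2 + 8*|-1|^2 + 6*|0|^2]
  = (1/24)[(4) + (0) + (12) + (8) + (0)] = 24/24 = 1.
A character is irreducible iff <chi, chi> = 1, so this representation is irreducible.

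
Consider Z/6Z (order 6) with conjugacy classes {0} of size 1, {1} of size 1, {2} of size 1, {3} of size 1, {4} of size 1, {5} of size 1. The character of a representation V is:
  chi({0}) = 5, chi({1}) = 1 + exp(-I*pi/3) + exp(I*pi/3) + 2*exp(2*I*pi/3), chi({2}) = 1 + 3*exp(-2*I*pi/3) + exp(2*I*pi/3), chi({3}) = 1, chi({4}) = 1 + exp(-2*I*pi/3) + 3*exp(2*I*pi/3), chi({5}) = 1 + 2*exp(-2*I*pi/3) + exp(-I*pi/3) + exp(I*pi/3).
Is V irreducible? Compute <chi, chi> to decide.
Not irreducible (reducible): <chi, chi> = 7 > 1.

Working: <chi, chi> = (1/|G|) sum_C |C| * |chi(C)|^2 = (1/6)[1*|5|^2 + 1*|1 + exp(-I*pi/3) + exp(I*pi/3) + 2*exp(2*I*pi/3)|^2 + 1*|1 + 3*exp(-2*I*pi/3) + exp(2*I*pi/3)|^2 + 1*|1|^2 + 1*|1 + exp(-2*I*pi/3) + 3*exp(2*I*pi/3)|^2 + 1*|1 + 2*exp(-2*I*pi/3) + exp(-I*pi/3) + exp(I*pi/3)|^2]
  = (1/6)[(25) + (4) + (4) + (1) + (4) + (4)] = 42/6 = 7.
(Exp terms are combined using exp(i*s)*conj(exp(i*t)) = exp(i*(s-t)), and sums of them are collapsed using the identity that for every m > 1 the m distinct m-th roots of unity sum to 0, e.g. 1 + exp(2*I*pi/3) + exp(-2*I*pi/3) = 0.)
A character is irreducible iff <chi, chi> = 1, so this representation is reducible.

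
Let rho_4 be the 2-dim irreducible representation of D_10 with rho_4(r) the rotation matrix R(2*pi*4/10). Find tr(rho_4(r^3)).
chi_{rho_4}(r^3) = 2*cos(2*pi*4*3/10) = -1/2 + sqrt(5)/2

Solution. rho_4(r^3) is rotation by angle 2*pi*4*3/10, whose trace is 2*cos(2*pi*4*3/10) = -1/2 + sqrt(5)/2.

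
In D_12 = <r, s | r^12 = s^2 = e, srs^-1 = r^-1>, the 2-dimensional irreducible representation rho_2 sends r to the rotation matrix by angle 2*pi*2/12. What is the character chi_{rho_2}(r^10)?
chi_{rho_2}(r^10) = 2*cos(2*pi*2*10/12) = -1

Reasoning: rho_2(r^10) is rotation by angle 2*pi*2*10/12, whose trace is 2*cos(2*pi*2*10/12) = -1.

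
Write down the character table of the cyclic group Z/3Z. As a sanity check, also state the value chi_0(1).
Character table of Z/3Z (irreps indexed chi_0,...,chi_2 with chi_k(m) = zeta_3^(k*m), zeta_3 = exp(2*pi*i/3)):
  irrep \ class  {0} (size 1)  {1} (size 1)    {2} (size 1)  
  chi_0          1             1               1             
  chi_1          1             exp(2*I*pi/3)   exp(-2*I*pi/3)
  chi_2          1             exp(-2*I*pi/3)  exp(2*I*pi/3) 

Spot check: chi_0(1) = zeta_3^(0*1) = zeta_3^0 = 1.

Why: Z/3Z is abelian, so all 3 irreducible complex representations are 1-dimensional. They are given by chi_k(m) = zeta_3^(k*m) for k = 0,...,2. Row orthogonality: sum_m chi_k(m) conj(chi_l(m)) = 3 * [k = l].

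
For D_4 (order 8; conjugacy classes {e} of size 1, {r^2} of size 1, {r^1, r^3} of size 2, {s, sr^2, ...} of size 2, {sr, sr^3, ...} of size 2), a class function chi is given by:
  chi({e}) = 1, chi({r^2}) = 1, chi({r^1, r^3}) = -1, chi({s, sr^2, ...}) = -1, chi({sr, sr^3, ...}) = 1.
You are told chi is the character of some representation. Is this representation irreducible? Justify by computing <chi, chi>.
Irreducible: <chi, chi> = 1.

Working: <chi, chi> = (1/|G|) sum_C |C| * |chi(C)|^2 = (1/8)[1*|1|^2 + 1*|1|^2 + 2*|-1|^2 + 2*|-1|^2 + 2*|1|^2]
  = (1/8)[(1) + (1) + (2) + (2) + (2)] = 8/8 = 1.
A character is irreducible iff <chi, chi> = 1, so this representation is irreducible.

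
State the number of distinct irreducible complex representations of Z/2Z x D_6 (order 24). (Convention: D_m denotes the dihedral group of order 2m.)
12

Argument: The number of irreducible complex representations of a finite group equals its number of conjugacy classes. For a direct product, #classes(G x H) = #classes(G) * #classes(H). Z/2Z has 2 classes (abelian), D_6 has 6 classes, so 2 * 6 = 12, so Z/2Z x D_6 (order 24) has exactly 12 irreducible complex representations.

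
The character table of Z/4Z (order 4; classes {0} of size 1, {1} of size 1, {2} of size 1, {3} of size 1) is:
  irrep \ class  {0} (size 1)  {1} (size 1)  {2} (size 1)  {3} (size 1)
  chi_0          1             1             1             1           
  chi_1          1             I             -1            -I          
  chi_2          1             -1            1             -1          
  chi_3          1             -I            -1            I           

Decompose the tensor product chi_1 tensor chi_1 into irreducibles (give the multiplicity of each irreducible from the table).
chi_1 tensor chi_1 = chi_2 (all other irreducibles have multiplicity 0).

Proof sketch: The character of a tensor product is the pointwise product (chi_1 * chi_1)(C) = chi_1(C) * chi_1(C):
  {0}: (1)*(1), {1}: (I)*(I), {2}: (-1)*(-1), {3}: (-I)*(-I)
so (chi_1 * chi_1) takes values
  {0} -> 1, {1} -> -1, {2} -> 1, {3} -> -1.
Now take the inner product of this character with each irreducible chi from the table, <chi_1*chi_1, chi> = (1/4) sum_C |C| (chi_1*chi_1)(C) conj(chi(C)):
  <chi_1*chi_1, chi_0> = (1/4)[1*(1)*conj(1) + 1*(-1)*conj(1) + 1*(1)*conj(1) + 1*(-1)*conj(1)]
      = (1/4)[(1) + (-1) + (1) + (-1)] = 0/4 = 0
  <chi_1*chi_1, chi_1> = (1/4)[1*(1)*conj(1) + 1*(-1)*conj(I) + 1*(1)*conj(-1) + 1*(-1)*conj(-I)]
      = (1/4)[(1) + (I) + (-1) + (-I)] = 0/4 = 0
  <chi_1*chi_1, chi_2> = (1/4)[1*(1)*conj(1) + 1*(-1)*conj(-1) + 1*(1)*conj(1) + 1*(-1)*conj(-1)]
      = (1/4)[(1) + (1) + (1) + (1)] = 4/4 = 1
  <chi_1*chi_1, chi_3> = (1/4)[1*(1)*conj(1) + 1*(-1)*conj(-I) + 1*(1)*conj(-1) + 1*(-1)*conj(I)]
      = (1/4)[(1) + (-I) + (-1) + (I)] = 0/4 = 0
(Exp terms are combined using exp(i*s)*conj(exp(i*t)) = exp(i*(s-t)), and sums of them are collapsed using the identity that for every m > 1 the m distinct m-th roots of unity sum to 0, e.g. 1 + exp(2*I*pi/3) + exp(-2*I*pi/3) = 0.)
Hence the multiplicities are chi_2: 1. Dimension check: dim(chi_1)*dim(chi_1) = 1*1 = 1 and sum (mult * dim) = 1*1 = 1.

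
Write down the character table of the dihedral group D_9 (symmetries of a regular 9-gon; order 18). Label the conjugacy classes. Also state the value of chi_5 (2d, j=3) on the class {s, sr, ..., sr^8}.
Conjugacy classes: {e} of size 1, {r^1, r^8} of size 2, {r^2, r^7} of size 2, {r^3, r^6} of size 2, {r^4, r^5} of size 2, {s, sr, ..., sr^8} of size 9.
Character table:
  irrep \ class              {e} (size 1)  {r^1, r^8} (size 2)  {r^2, r^7} (size 2)  {r^3, r^6} (size 2)  {r^4, r^5} (size 2)  {s, sr, ..., sr^8} (size 9)
  chi_1 (triv)               1             1                    1                    1                    1                    1                          
  chi_2 (sign: r->1, s->-1)  1             1                    1                    1                    1                    -1                         
  chi_3 (2d, j=1)            2             2*cos(2*pi/9)        2*cos(4*pi/9)        -1                   -2*cos(pi/9)         0                          
  chi_4 (2d, j=2)            2             2*cos(4*pi/9)        -2*cos(pi/9)         -1                   2*cos(2*pi/9)        0                          
  chi_5 (2d, j=3)            2             -1                   -1                   2                    -1                   0                          
  chi_6 (2d, j=4)            2             -2*cos(pi/9)         2*cos(2*pi/9)        -1                   2*cos(4*pi/9)        0                          

Spot check: chi_5 (2d, j=3) on {s, sr, ..., sr^8} = 0.

Explanation: D_9 has order 2*9 = 18 with 6 conjugacy classes, hence 6 irreducibles. Sum of squared dims 1 + 1 + 4 + 4 + 4 + 4 = 18 = |G|. Linear characters come from the abelianisation; the 2-dimensional irreps have character r^k -> 2*cos(2*pi*j*k/9), reflections -> 0.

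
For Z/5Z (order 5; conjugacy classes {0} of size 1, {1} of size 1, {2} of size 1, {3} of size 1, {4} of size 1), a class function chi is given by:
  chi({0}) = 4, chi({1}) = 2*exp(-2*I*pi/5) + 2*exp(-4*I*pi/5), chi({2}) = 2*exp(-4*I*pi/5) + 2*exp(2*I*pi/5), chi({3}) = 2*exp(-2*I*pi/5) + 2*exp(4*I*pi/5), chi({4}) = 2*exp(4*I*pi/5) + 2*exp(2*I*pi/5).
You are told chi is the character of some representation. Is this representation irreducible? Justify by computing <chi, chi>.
Not irreducible (reducible): <chi, chi> = 8 > 1.

Details: <chi, chi> = (1/|G|) sum_C |C| * |chi(C)|^2 = (1/5)[1*|4|^2 + 1*|2*exp(-2*I*pi/5) + 2*exp(-4*I*pi/5)|^2 + 1*|2*exp(-4*I*pi/5) + 2*exp(2*I*pi/5)|^2 + 1*|2*exp(-2*I*pi/5) + 2*exp(4*I*pi/5)|^2 + 1*|2*exp(4*I*pi/5) + 2*exp(2*I*pi/5)|^2]
  = (1/5)[(16) + (8 + 4*exp(-2*I*pi/5) + 4*exp(2*I*pi/5)) + (8 + 4*exp(-4*I*pi/5) + 4*exp(4*I*pi/5)) + (8 + 4*exp(-4*I*pi/5) + 4*exp(4*I*pi/5)) + (8 + 4*exp(-2*I*pi/5) + 4*exp(2*I*pi/5))] = 40/5 = 8.
(Exp terms are combined using exp(i*s)*conj(exp(i*t)) = exp(i*(s-t)), and sums of them are collapsed using the identity that for every m > 1 the m distinct m-th roots of unity sum to 0, e.g. 1 + exp(2*I*pi/3) + exp(-2*I*pi/3) = 0.)
A character is irreducible iff <chi, chi> = 1, so this representation is reducible.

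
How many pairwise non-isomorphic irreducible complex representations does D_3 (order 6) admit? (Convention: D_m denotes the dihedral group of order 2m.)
3

Working: The number of irreducible complex representations of a finite group equals its number of conjugacy classes. D_3 has 3 conjugacy classes ((n+3)/2 for n odd), so D_3 (order 6) has exactly 3 irreducible complex representations.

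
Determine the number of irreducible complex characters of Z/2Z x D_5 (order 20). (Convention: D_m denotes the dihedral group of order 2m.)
8

Argument: The number of irreducible complex representations of a finite group equals its number of conjugacy classes. For a direct product, #classes(G x H) = #classes(G) * #classes(H). Z/2Z has 2 classes (abelian), D_5 has 4 classes, so 2 * 4 = 8, so Z/2Z x D_5 (order 20) has exactly 8 irreducible complex representations.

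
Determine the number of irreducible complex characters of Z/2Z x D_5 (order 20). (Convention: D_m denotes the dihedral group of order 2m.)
8

Justification: The number of irreducible complex representations of a finite group equals its number of conjugacy classes. For a direct product, #classes(G x H) = #classes(G) * #classes(H). Z/2Z has 2 classes (abelian), D_5 has 4 classes, so 2 * 4 = 8, so Z/2Z x D_5 (order 20) has exactly 8 irreducible complex representations.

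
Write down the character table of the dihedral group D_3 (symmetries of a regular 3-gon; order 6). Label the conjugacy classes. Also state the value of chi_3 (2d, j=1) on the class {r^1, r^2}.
Conjugacy classes: {e} of size 1, {r^1, r^2} of size 2, {s, sr, ..., sr^2} of size 3.
Character table:
  irrep \ class              {e} (size 1)  {r^1, r^2} (size 2)  {s, sr, ..., sr^2} (size 3)
  chi_1 (triv)               1             1                    1                          
  chi_2 (sign: r->1, s->-1)  1             1                    -1                         
  chi_3 (2d, j=1)            2             -1                   0                          

Spot check: chi_3 (2d, j=1) on {r^1, r^2} = -1.

Proof sketch: D_3 has order 2*3 = 6 with 3 conjugacy classes, hence 3 irreducibles. Sum of squared dims 1 + 1 + 4 = 6 = |G|. Linear characters come from the abelianisation; the 2-dimensional irreps have character r^k -> 2*cos(2*pi*j*k/3), reflections -> 0.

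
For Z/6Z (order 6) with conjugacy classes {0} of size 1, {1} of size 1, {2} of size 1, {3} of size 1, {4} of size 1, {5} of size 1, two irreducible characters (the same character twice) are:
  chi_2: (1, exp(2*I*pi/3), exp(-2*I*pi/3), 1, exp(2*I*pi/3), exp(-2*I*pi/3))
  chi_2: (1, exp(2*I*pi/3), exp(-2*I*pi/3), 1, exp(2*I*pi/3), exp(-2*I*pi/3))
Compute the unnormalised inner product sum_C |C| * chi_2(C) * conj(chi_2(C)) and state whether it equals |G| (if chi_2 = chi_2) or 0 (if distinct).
Sum = 6 = |G| = 6; so <chi_2, chi_2> = 1 (norm-1 confirms irreducibility).

Reasoning: Compute term by term over conjugacy classes (|C| * chi_2(C) * conj(chi_2(C))):
  1*(1)*conj(1) + 1*(exp(2*I*pi/3))*conj(exp(2*I*pi/3)) + 1*(exp(-2*I*pi/3))*conj(exp(-2*I*pi/3)) + 1*(1)*conj(1) + 1*(exp(2*I*pi/3))*conj(exp(2*I*pi/3)) + 1*(exp(-2*I*pi/3))*conj(exp(-2*I*pi/3))
  = (1) + (1) + (1) + (1) + (1) + (1)
  = 6.
(Exp terms are combined using exp(i*s)*conj(exp(i*t)) = exp(i*(s-t)), and sums of them are collapsed using the identity that for every m > 1 the m distinct m-th roots of unity sum to 0, e.g. 1 + exp(2*I*pi/3) + exp(-2*I*pi/3) = 0.)
Dividing by |G| = 6 gives 6/6 = 1, matching the row-orthogonality relation <chi_2, chi_2> = [chi_2 = chi_2].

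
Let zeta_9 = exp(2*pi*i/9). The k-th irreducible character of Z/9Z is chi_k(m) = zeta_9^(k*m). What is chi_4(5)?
chi_4(5) = zeta_9^20 = exp(4*I*pi/9)

Justification: chi_4(5) = zeta_9^(4*5) = zeta_9^20. Since zeta_9^9 = 1, this equals zeta_9^2 = exp(2*pi*i*2/9) = exp(4*I*pi/9).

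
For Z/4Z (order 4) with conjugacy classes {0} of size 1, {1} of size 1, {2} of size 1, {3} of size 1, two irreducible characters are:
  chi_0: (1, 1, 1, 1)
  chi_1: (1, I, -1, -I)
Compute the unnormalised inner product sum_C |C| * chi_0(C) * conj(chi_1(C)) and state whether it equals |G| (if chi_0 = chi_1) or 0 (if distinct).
Sum = 0; so <chi_0, chi_1> = 0 (distinct irreducibles are orthogonal).

Details: Compute term by term over conjugacy classes (|C| * chi_0(C) * conj(chi_1(C))):
  1*(1)*conj(1) + 1*(1)*conj(I) + 1*(1)*conj(-1) + 1*(1)*conj(-I)
  = (1) + (-I) + (-1) + (I)
  = 0.
(Exp terms are combined using exp(i*s)*conj(exp(i*t)) = exp(i*(s-t)), and sums of them are collapsed using the identity that for every m > 1 the m distinct m-th roots of unity sum to 0, e.g. 1 + exp(2*I*pi/3) + exp(-2*I*pi/3) = 0.)
Dividing by |G| = 4 gives 0/4 = 0, matching the row-orthogonality relation <chi_0, chi_1> = [chi_0 = chi_1].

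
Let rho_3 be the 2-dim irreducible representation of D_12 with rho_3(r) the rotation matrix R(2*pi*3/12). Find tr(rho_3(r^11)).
chi_{rho_3}(r^11) = 2*cos(2*pi*3*11/12) = 0

Explanation: rho_3(r^11) is rotation by angle 2*pi*3*11/12, whose trace is 2*cos(2*pi*3*11/12) = 0.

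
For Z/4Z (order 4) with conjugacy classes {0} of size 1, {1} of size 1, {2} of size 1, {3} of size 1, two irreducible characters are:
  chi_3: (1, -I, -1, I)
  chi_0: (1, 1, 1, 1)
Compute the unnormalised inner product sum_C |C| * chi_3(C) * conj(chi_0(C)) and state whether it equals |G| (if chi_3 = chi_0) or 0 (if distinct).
Sum = 0; so <chi_3, chi_0> = 0 (distinct irreducibles are orthogonal).

Argument: Compute term by term over conjugacy classes (|C| * chi_3(C) * conj(chi_0(C))):
  1*(1)*conj(1) + 1*(-I)*conj(1) + 1*(-1)*conj(1) + 1*(I)*conj(1)
  = (1) + (-I) + (-1) + (I)
  = 0.
(Exp terms are combined using exp(i*s)*conj(exp(i*t)) = exp(i*(s-t)), and sums of them are collapsed using the identity that for every m > 1 the m distinct m-th roots of unity sum to 0, e.g. 1 + exp(2*I*pi/3) + exp(-2*I*pi/3) = 0.)
Dividing by |G| = 4 gives 0/4 = 0, matching the row-orthogonality relation <chi_3, chi_0> = [chi_3 = chi_0].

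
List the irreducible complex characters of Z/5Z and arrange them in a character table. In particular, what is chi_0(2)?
Character table of Z/5Z (irreps indexed chi_0,...,chi_4 with chi_k(m) = zeta_5^(k*m), zeta_5 = exp(2*pi*i/5)):
  irrep \ class  {0} (size 1)  {1} (size 1)    {2} (size 1)    {3} (size 1)    {4} (size 1)  
  chi_0          1             1               1               1               1             
  chi_1          1             exp(2*I*pi/5)   exp(4*I*pi/5)   exp(-4*I*pi/5)  exp(-2*I*pi/5)
  chi_2          1             exp(4*I*pi/5)   exp(-2*I*pi/5)  exp(2*I*pi/5)   exp(-4*I*pi/5)
  chi_3          1             exp(-4*I*pi/5)  exp(2*I*pi/5)   exp(-2*I*pi/5)  exp(4*I*pi/5) 
  chi_4          1             exp(-2*I*pi/5)  exp(-4*I*pi/5)  exp(4*I*pi/5)   exp(2*I*pi/5) 

Spot check: chi_0(2) = zeta_5^(0*2) = zeta_5^0 = 1.

Reasoning: Z/5Z is abelian, so all 5 irreducible complex representations are 1-dimensional. They are given by chi_k(m) = zeta_5^(k*m) for k = 0,...,4. Row orthogonality: sum_m chi_k(m) conj(chi_l(m)) = 5 * [k = l].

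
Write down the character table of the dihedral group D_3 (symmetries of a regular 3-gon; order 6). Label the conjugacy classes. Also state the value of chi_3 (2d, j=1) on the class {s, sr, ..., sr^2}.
Conjugacy classes: {e} of size 1, {r^1, r^2} of size 2, {s, sr, ..., sr^2} of size 3.
Character table:
  irrep \ class              {e} (size 1)  {r^1, r^2} (size 2)  {s, sr, ..., sr^2} (size 3)
  chi_1 (triv)               1             1                    1                          
  chi_2 (sign: r->1, s->-1)  1             1                    -1                         
  chi_3 (2d, j=1)            2             -1                   0                          

Spot check: chi_3 (2d, j=1) on {s, sr, ..., sr^2} = 0.

Why: D_3 has order 2*3 = 6 with 3 conjugacy classes, hence 3 irreducibles. Sum of squared dims 1 + 1 + 4 = 6 = |G|. Linear characters come from the abelianisation; the 2-dimensional irreps have character r^k -> 2*cos(2*pi*j*k/3), reflections -> 0.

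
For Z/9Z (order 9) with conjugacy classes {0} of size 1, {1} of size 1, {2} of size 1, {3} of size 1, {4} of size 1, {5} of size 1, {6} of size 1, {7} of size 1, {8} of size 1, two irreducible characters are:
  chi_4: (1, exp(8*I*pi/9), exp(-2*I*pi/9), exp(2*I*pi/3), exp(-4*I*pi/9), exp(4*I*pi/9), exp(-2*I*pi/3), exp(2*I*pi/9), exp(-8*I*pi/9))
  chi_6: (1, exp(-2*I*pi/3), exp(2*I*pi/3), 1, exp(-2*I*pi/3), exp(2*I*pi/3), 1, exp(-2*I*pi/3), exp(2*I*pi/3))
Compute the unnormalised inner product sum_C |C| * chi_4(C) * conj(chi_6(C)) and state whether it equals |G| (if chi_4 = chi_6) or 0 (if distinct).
Sum = 0; so <chi_4, chi_6> = 0 (distinct irreducibles are orthogonal).

Argument: Compute term by term over conjugacy classes (|C| * chi_4(C) * conj(chi_6(C))):
  1*(1)*conj(1) + 1*(exp(8*I*pi/9))*conj(exp(-2*I*pi/3)) + 1*(exp(-2*I*pi/9))*conj(exp(2*I*pi/3)) + 1*(exp(2*I*pi/3))*conj(1) + 1*(exp(-4*I*pi/9))*conj(exp(-2*I*pi/3)) + 1*(exp(4*I*pi/9))*conj(exp(2*I*pi/3)) + 1*(exp(-2*I*pi/3))*conj(1) + 1*(exp(2*I*pi/9))*conj(exp(-2*I*pi/3)) + 1*(exp(-8*I*pi/9))*conj(exp(2*I*pi/3))
  = (1) + (exp(-4*I*pi/9)) + (exp(-8*I*pi/9)) + (exp(2*I*pi/3)) + (exp(2*I*pi/9)) + (exp(-2*I*pi/9)) + (exp(-2*I*pi/3)) + (exp(8*I*pi/9)) + (exp(4*I*pi/9))
  = 0.
(Exp terms are combined using exp(i*s)*conj(exp(i*t)) = exp(i*(s-t)), and sums of them are collapsed using the identity that for every m > 1 the m distinct m-th roots of unity sum to 0, e.g. 1 + exp(2*I*pi/3) + exp(-2*I*pi/3) = 0.)
Dividing by |G| = 9 gives 0/9 = 0, matching the row-orthogonality relation <chi_4, chi_6> = [chi_4 = chi_6].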